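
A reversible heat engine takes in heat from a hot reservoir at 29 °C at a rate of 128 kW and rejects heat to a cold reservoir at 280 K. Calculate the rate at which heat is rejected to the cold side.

Q̇_C ≈ 119 kW

T_H = 29 °C → 29 + 273.15 = 302.15 K.
Since the cycle is reversible, η = 1 − T_C/T_H = 1 − 280.00/302.15 = 0.0733.
For a reversible cycle Q_C/Q_H = T_C/T_H, so Q_C = 128 × 280.00/302.15 = 119 kW.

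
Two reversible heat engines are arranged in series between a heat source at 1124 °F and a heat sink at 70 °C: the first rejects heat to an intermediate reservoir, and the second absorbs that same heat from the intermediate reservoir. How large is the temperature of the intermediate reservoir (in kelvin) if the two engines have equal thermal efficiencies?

T_m ≈ 549 K

T_H = 1124 °F → (1124 − 32) × 5/9 = 606.67 °C = 879.82 K.
T_C = 70 °C → 70 + 273.15 = 343.15 K.
Equal efficiencies require 1 − T_m/T_H = 1 − T_C/T_m, i.e. T_m/T_H = T_C/T_m, so T_m = √(T_H·T_C) = √(879.82 × 343.15) = 549 K.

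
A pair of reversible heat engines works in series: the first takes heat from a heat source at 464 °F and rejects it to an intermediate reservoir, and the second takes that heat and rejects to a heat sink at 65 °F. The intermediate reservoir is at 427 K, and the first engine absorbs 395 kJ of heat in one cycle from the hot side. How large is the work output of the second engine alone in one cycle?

W₂ ≈ 104 kJ

T_H = 464 °F → (464 − 32) × 5/9 = 240.00 °C = 513.15 K.
T_C = 65 °F → (65 − 32) × 5/9 = 18.33 °C = 291.48 K.
Heat entering the second stage: Q_m = Q_H·(T_m/T_H) = 395 × 427.00/513.15 = 329 kJ.
Second-stage efficiency η₂ = 1 − T_C/T_m = 1 − 291.48/427.00 = 0.3174, so W₂ = η₂·Q_m = 104 kJ.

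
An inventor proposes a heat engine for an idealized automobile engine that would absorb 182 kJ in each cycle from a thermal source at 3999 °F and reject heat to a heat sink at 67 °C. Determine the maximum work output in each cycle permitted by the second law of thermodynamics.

T_H = 3999 °F → (3999 − 32) × 5/9 = 2203.89 °C = 2477.04 K.
T_C = 67 °C → 67 + 273.15 = 340.15 K.
By the Carnot theorem, η_max = 1 − T_C/T_H = 1 − 340.15/2477.04 = 0.8627.
W_max = η_max · Q_H = 0.8627 × 182 = 157 kJ.

W_max ≈ 157 kJ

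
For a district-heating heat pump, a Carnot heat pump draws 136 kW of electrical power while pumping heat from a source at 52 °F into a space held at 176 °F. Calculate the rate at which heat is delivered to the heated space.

T_H = 176 °F → (176 − 32) × 5/9 = 80.00 °C = 353.15 K.
T_C = 52 °F → (52 − 32) × 5/9 = 11.11 °C = 284.26 K.
COP_HP = T_H/(T_H − T_C) = 353.15/68.89 = 5.1264.
Q_H = COP_HP · W = 5.1264 × 136 = 697 kW.

Q̇_H ≈ 697 kW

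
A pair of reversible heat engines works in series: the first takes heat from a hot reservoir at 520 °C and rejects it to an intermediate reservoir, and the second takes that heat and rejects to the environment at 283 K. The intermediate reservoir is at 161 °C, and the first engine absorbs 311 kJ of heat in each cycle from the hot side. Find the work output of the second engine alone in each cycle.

W₂ ≈ 59.3 kJ

T_H = 520 °C → 520 + 273.15 = 793.15 K.
T_m = 161 °C → 161 + 273.15 = 434.15 K.
Heat entering the second stage: Q_m = Q_H·(T_m/T_H) = 311 × 434.15/793.15 = 170 kJ.
Second-stage efficiency η₂ = 1 − T_C/T_m = 1 − 283.00/434.15 = 0.3482, so W₂ = η₂·Q_m = 59.3 kJ.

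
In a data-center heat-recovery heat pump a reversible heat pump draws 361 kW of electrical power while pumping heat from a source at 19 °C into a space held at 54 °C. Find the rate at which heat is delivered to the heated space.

Q̇_H ≈ 3370 kW

T_H = 54 °C → 54 + 273.15 = 327.15 K.
T_C = 19 °C → 19 + 273.15 = 292.15 K.
For a reversible heat pump, COP_HP = T_H/(T_H − T_C) = 327.15/35.00 = 9.3471.
Q_H = COP_HP · W = 9.3471 × 361 = 3370 kW.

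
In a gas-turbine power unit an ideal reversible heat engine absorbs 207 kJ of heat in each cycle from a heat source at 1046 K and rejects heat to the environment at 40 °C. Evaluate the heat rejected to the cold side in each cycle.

T_C = 40 °C → 40 + 273.15 = 313.15 K.
Since the cycle is reversible, η = 1 − T_C/T_H = 1 − 313.15/1046.00 = 0.7006.
For a reversible cycle Q_C/Q_H = T_C/T_H, so Q_C = 207 × 313.15/1046.00 = 61.97 kJ.

Q_C ≈ 61.97 kJ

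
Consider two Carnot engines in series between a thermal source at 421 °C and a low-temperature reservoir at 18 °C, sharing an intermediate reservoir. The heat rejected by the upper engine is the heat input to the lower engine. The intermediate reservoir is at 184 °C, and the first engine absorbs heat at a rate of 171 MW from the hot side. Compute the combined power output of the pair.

Ẇ_total ≈ 99.28 MW

T_H = 421 °C → 421 + 273.15 = 694.15 K.
T_C = 18 °C → 18 + 273.15 = 291.15 K.
Two reversible stages in series are equivalent to a single Carnot engine between T_H and T_C, so η_total = 1 − T_C/T_H = 1 − 291.15/694.15 = 0.5806.
W_total = η_total · Q_H = 0.5806 × 171 = 99.28 MW.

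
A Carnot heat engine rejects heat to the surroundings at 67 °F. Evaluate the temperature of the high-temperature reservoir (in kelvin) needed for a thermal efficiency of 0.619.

T_H ≈ 768 K

T_C = 67 °F → (67 − 32) × 5/9 = 19.44 °C = 292.59 K.
From η = 1 − T_C/T_H, solving for T_H gives T_H = T_C/(1 − η) = 292.59/(1 − 0.619) = 768 K.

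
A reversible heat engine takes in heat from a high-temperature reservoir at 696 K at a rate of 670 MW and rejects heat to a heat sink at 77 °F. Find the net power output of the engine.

T_C = 77 °F → (77 − 32) × 5/9 = 25.00 °C = 298.15 K.
The Carnot efficiency is η = 1 − T_C/T_H = 1 − 298.15/696.00 = 0.5716.
W = η·Q_H = 0.5716 × 670 = 383.0 MW.

Ẇ ≈ 383.0 MW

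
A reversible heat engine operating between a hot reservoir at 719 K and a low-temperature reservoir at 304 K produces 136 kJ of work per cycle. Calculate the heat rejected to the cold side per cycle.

Q_C ≈ 99.62 kJ

η_rev = 1 − T_C/T_H = 1 − 304.00/719.00 = 0.5772.
Since Q_C/Q_H = T_C/T_H and Q_H = W/η, Q_C = W·T_C/(T_H − T_C) = 136 × 304.00/415.00 = 99.62 kJ.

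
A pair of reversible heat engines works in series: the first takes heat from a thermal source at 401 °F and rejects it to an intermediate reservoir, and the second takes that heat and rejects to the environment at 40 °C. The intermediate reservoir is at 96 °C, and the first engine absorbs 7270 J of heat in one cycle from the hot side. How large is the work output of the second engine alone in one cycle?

W₂ ≈ 851 J

T_H = 401 °F → (401 − 32) × 5/9 = 205.00 °C = 478.15 K.
T_C = 40 °C → 40 + 273.15 = 313.15 K.
T_m = 96 °C → 96 + 273.15 = 369.15 K.
Heat entering the second stage: Q_m = Q_H·(T_m/T_H) = 7270 × 369.15/478.15 = 5610 J.
Second-stage efficiency η₂ = 1 − T_C/T_m = 1 − 313.15/369.15 = 0.1517, so W₂ = η₂·Q_m = 851 J.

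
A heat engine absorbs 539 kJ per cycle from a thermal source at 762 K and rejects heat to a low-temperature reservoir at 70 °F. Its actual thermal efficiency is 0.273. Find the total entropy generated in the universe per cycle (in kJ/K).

ΔS_univ ≈ 0.624 kJ/K

T_C = 70 °F → (70 − 32) × 5/9 = 21.11 °C = 294.26 K.
W = η·Q_H = 0.273 × 539 = 147.1 kJ, so Q_C = Q_H − W = 391.9 kJ.
Entropy balance on the reservoirs: −Q_H/T_H = -0.7073 kJ/K, +Q_C/T_C = 1.332 kJ/K.
ΔS_univ = −Q_H/T_H + Q_C/T_C = 0.624 kJ/K (> 0, since η = 0.273 < η_Carnot = 0.614).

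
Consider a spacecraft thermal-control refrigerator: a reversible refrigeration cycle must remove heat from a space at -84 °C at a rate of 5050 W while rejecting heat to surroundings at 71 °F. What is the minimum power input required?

T_H = 71 °F → (71 − 32) × 5/9 = 21.67 °C = 294.82 K.
T_C = -84 °C → -84 + 273.15 = 189.15 K.
Carnot COP: COP_R = T_C/(T_H − T_C) = 189.15/105.67 = 1.7901.
W = Q_C/COP_R = 5050/1.7901 = 2820 W.

Ẇ_in ≈ 2820 W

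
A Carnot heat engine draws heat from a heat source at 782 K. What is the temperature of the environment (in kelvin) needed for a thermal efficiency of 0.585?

T_C ≈ 324.5 K

From η = 1 − T_C/T_H, T_C = T_H·(1 − η) = 782.00 × (1 − 0.585) = 324.5 K.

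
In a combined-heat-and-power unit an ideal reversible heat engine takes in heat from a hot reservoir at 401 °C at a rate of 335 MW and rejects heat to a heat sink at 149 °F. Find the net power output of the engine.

T_H = 401 °C → 401 + 273.15 = 674.15 K.
T_C = 149 °F → (149 − 32) × 5/9 = 65.00 °C = 338.15 K.
For a reversible engine, η = 1 − T_C/T_H = 1 − 338.15/674.15 = 0.4984.
W = η·Q_H = 0.4984 × 335 = 167 MW.

Ẇ ≈ 167 MW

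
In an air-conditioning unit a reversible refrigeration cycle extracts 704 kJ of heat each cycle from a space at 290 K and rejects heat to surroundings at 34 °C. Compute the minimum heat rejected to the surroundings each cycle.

T_H = 34 °C → 34 + 273.15 = 307.15 K.
For a reversible cycle Q_H/Q_C = T_H/T_C, so Q_H = Q_C·T_H/T_C = 704 × 307.15/290.00 = 745.6 kJ.

Q_H ≈ 745.6 kJ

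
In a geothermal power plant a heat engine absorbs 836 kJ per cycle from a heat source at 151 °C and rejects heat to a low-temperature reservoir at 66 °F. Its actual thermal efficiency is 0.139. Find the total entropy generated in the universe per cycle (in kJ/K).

T_H = 151 °C → 151 + 273.15 = 424.15 K.
T_C = 66 °F → (66 − 32) × 5/9 = 18.89 °C = 292.04 K.
W = η·Q_H = 0.139 × 836 = 116.2 kJ, so Q_C = Q_H − W = 719.8 kJ.
Reservoir entropy changes: ΔS_H = −Q_H/T_H = −836/424.15 = -1.971 kJ/K and ΔS_C = +Q_C/T_C = 719.8/292.04 = 2.465 kJ/K.
ΔS_univ = −Q_H/T_H + Q_C/T_C = 0.494 kJ/K (> 0, since η = 0.139 < η_Carnot = 0.311).

ΔS_univ ≈ 0.494 kJ/K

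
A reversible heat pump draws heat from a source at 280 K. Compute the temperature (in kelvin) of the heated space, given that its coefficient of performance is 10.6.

COP_HP = T_H/(T_H − T_C) ⇒ T_H = T_C·COP_HP/(COP_HP − 1) = 280.00 × 10.6/(10.6 − 1) = 309 K.

T_H ≈ 309 K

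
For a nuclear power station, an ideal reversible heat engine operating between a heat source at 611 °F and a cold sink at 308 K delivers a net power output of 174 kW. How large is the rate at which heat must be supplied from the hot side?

T_H = 611 °F → (611 − 32) × 5/9 = 321.67 °C = 594.82 K.
Carnot efficiency: η = 1 − T_C/T_H = 1 − 308.00/594.82 = 0.4822.
Q_H = W/η = 174/0.4822 = 360.9 kW.

Q̇_H ≈ 360.9 kW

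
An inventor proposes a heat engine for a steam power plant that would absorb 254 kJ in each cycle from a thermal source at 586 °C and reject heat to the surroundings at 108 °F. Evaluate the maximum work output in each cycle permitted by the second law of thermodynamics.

T_H = 586 °C → 586 + 273.15 = 859.15 K.
T_C = 108 °F → (108 − 32) × 5/9 = 42.22 °C = 315.37 K.
No engine can exceed the Carnot limit: η_max = 1 − T_C/T_H = 1 − 315.37/859.15 = 0.6329.
W_max = η_max · Q_H = 0.6329 × 254 = 161 kJ.

W_max ≈ 161 kJ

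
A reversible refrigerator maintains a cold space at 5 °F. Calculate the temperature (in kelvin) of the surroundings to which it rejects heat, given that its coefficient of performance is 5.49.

T_C = 5 °F → (5 − 32) × 5/9 = -15.00 °C = 258.15 K.
COP_R = T_C/(T_H − T_C) ⇒ T_H = T_C·(1 + 1/COP_R) = 258.15 × (1 + 1/5.49) = 305 K.

T_H ≈ 305 K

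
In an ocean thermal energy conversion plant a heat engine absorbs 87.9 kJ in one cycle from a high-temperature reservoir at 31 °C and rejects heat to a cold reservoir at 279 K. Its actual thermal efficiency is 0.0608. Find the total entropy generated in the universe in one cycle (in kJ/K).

T_H = 31 °C → 31 + 273.15 = 304.15 K.
W = η·Q_H = 0.0608 × 87.9 = 5.344 kJ, so Q_C = Q_H − W = 82.56 kJ.
Reservoir entropy changes: ΔS_H = −Q_H/T_H = −87.9/304.15 = -0.2890 kJ/K and ΔS_C = +Q_C/T_C = 82.56/279.00 = 0.2959 kJ/K.
ΔS_univ = −Q_H/T_H + Q_C/T_C = 0.00690 kJ/K (> 0, since η = 0.0608 < η_Carnot = 0.083).

ΔS_univ ≈ 0.00690 kJ/K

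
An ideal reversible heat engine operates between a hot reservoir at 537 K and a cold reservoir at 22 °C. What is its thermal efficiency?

η ≈ 0.4504

T_C = 22 °C → 22 + 273.15 = 295.15 K.
Carnot efficiency: η = 1 − T_C/T_H = 1 − 295.15/537.00 = 0.4504.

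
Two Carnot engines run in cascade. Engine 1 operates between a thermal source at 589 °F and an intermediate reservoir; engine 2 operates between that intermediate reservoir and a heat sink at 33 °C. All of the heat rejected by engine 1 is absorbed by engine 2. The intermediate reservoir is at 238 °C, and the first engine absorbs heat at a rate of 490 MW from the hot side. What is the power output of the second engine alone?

T_H = 589 °F → (589 − 32) × 5/9 = 309.44 °C = 582.59 K.
T_C = 33 °C → 33 + 273.15 = 306.15 K.
T_m = 238 °C → 238 + 273.15 = 511.15 K.
Heat entering the second stage: Q_m = Q_H·(T_m/T_H) = 490 × 511.15/582.59 = 430 MW.
Second-stage efficiency η₂ = 1 − T_C/T_m = 1 − 306.15/511.15 = 0.4011, so W₂ = η₂·Q_m = 172 MW.

Ẇ₂ ≈ 172 MW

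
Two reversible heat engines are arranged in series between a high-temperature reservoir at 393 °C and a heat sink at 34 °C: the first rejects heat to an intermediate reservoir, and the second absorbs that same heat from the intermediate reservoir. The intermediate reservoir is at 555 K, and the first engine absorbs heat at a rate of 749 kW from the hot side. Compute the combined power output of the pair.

T_H = 393 °C → 393 + 273.15 = 666.15 K.
T_C = 34 °C → 34 + 273.15 = 307.15 K.
Two reversible stages in series are equivalent to a single Carnot engine between T_H and T_C, so η_total = 1 − T_C/T_H = 1 − 307.15/666.15 = 0.5389.
W_total = η_total · Q_H = 0.5389 × 749 = 404 kW.

Ẇ_total ≈ 404 kW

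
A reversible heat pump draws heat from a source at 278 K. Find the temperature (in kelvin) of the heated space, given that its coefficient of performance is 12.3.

T_H ≈ 302.6 K

COP_HP = T_H/(T_H − T_C) ⇒ T_H = T_C·COP_HP/(COP_HP − 1) = 278.00 × 12.3/(12.3 − 1) = 302.6 K.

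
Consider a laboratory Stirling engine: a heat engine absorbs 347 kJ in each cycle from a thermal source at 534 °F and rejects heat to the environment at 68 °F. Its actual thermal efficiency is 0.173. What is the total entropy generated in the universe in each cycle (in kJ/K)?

T_H = 534 °F → (534 − 32) × 5/9 = 278.89 °C = 552.04 K.
T_C = 68 °F → (68 − 32) × 5/9 = 20.00 °C = 293.15 K.
W = η·Q_H = 0.173 × 347 = 60.03 kJ, so Q_C = Q_H − W = 287.0 kJ.
Reservoir entropy changes: ΔS_H = −Q_H/T_H = −347/552.04 = -0.6286 kJ/K and ΔS_C = +Q_C/T_C = 287.0/293.15 = 0.9789 kJ/K.
ΔS_univ = −Q_H/T_H + Q_C/T_C = 0.350 kJ/K (> 0, since η = 0.173 < η_Carnot = 0.469).

ΔS_univ ≈ 0.350 kJ/K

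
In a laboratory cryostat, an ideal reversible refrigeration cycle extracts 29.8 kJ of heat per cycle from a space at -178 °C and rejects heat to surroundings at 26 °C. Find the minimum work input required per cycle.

W_in ≈ 63.9 kJ

T_H = 26 °C → 26 + 273.15 = 299.15 K.
T_C = -178 °C → -178 + 273.15 = 95.15 K.
COP_R = T_C/(T_H − T_C) = 95.15/204.00 = 0.4664.
W = Q_C/COP_R = 29.8/0.4664 = 63.9 kJ.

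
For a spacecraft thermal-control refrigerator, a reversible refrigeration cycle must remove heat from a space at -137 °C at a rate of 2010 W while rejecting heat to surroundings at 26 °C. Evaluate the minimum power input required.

Ẇ_in ≈ 2410 W

T_H = 26 °C → 26 + 273.15 = 299.15 K.
T_C = -137 °C → -137 + 273.15 = 136.15 K.
Carnot COP: COP_R = T_C/(T_H − T_C) = 136.15/163.00 = 0.8353.
W = Q_C/COP_R = 2010/0.8353 = 2410 W.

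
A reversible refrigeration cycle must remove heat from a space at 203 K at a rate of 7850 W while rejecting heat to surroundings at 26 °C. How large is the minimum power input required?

Ẇ_in ≈ 3720 W

T_H = 26 °C → 26 + 273.15 = 299.15 K.
The reversible coefficient of performance is COP_R = T_C/(T_H − T_C) = 203.00/96.15 = 2.1113.
W = Q_C/COP_R = 7850/2.1113 = 3720 W.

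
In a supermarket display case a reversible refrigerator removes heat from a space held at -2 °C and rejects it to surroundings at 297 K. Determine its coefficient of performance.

T_C = -2 °C → -2 + 273.15 = 271.15 K.
Carnot COP: COP_R = T_C/(T_H − T_C) = 271.15/(297.00 − 271.15) = 10.5.

COP_R ≈ 10.5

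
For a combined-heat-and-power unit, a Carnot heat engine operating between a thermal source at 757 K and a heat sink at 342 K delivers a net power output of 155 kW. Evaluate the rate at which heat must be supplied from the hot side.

Q̇_H ≈ 282.7 kW

Since the cycle is reversible, η = 1 − T_C/T_H = 1 − 342.00/757.00 = 0.5482.
Q_H = W/η = 155/0.5482 = 282.7 kW.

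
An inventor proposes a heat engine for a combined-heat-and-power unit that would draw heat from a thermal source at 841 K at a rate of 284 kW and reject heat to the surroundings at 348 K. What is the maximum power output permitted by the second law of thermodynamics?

By the Carnot theorem, η_max = 1 − T_C/T_H = 1 − 348.00/841.00 = 0.5862.
W_max = η_max · Q_H = 0.5862 × 284 = 166.5 kW.

Ẇ_max ≈ 166.5 kW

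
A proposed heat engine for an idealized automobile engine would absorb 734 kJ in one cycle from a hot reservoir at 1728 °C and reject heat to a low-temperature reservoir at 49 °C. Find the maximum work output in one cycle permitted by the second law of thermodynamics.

T_H = 1728 °C → 1728 + 273.15 = 2001.15 K.
T_C = 49 °C → 49 + 273.15 = 322.15 K.
No engine can exceed the Carnot limit: η_max = 1 − T_C/T_H = 1 − 322.15/2001.15 = 0.8390.
W_max = η_max · Q_H = 0.8390 × 734 = 616 kJ.

W_max ≈ 616 kJ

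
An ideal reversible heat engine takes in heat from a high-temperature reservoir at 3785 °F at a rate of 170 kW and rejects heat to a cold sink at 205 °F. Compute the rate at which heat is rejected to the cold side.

T_H = 3785 °F → (3785 − 32) × 5/9 = 2085.00 °C = 2358.15 K.
T_C = 205 °F → (205 − 32) × 5/9 = 96.11 °C = 369.26 K.
η_rev = 1 − T_C/T_H = 1 − 369.26/2358.15 = 0.8434.
For a reversible cycle Q_C/Q_H = T_C/T_H, so Q_C = 170 × 369.26/2358.15 = 26.62 kW.

Q̇_C ≈ 26.62 kW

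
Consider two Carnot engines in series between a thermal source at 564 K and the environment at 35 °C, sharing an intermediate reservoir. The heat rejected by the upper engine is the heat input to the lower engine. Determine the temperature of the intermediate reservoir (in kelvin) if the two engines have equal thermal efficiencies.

T_C = 35 °C → 35 + 273.15 = 308.15 K.
Equal efficiencies require 1 − T_m/T_H = 1 − T_C/T_m, i.e. T_m/T_H = T_C/T_m, so T_m = √(T_H·T_C) = √(564.00 × 308.15) = 417 K.

T_m ≈ 417 K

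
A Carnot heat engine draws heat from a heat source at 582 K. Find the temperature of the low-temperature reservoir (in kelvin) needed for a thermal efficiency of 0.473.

From η = 1 − T_C/T_H, T_C = T_H·(1 − η) = 582.00 × (1 − 0.473) = 307 K.

T_C ≈ 307 K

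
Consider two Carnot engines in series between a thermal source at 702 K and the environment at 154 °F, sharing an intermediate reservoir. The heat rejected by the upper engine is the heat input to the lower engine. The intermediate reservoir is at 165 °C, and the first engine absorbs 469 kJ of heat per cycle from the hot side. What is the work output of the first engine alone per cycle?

T_C = 154 °F → (154 − 32) × 5/9 = 67.78 °C = 340.93 K.
T_m = 165 °C → 165 + 273.15 = 438.15 K.
First-stage efficiency η₁ = 1 − T_m/T_H = 1 − 438.15/702.00 = 0.3759.
W₁ = η₁·Q_H = 0.3759 × 469 = 176 kJ.

W₁ ≈ 176 kJ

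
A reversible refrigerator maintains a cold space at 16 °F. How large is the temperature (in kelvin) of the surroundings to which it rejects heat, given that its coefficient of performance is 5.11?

T_H ≈ 316.0 K

T_C = 16 °F → (16 − 32) × 5/9 = -8.89 °C = 264.26 K.
COP_R = T_C/(T_H − T_C) ⇒ T_H = T_C·(1 + 1/COP_R) = 264.26 × (1 + 1/5.11) = 316.0 K.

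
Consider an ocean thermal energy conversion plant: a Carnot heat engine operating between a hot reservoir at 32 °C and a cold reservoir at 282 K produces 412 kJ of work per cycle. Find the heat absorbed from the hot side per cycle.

Q_H ≈ 5430 kJ

T_H = 32 °C → 32 + 273.15 = 305.15 K.
The Carnot efficiency is η = 1 − T_C/T_H = 1 − 282.00/305.15 = 0.0759.
Q_H = W/η = 412/0.0759 = 5430 kJ.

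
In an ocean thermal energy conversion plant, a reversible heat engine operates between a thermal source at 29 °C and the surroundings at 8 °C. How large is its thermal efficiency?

η ≈ 0.06950

T_H = 29 °C → 29 + 273.15 = 302.15 K.
T_C = 8 °C → 8 + 273.15 = 281.15 K.
The Carnot efficiency is η = 1 − T_C/T_H = 1 − 281.15/302.15 = 0.06950.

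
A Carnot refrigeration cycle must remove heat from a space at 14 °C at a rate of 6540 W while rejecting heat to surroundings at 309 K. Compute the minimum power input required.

Ẇ_in ≈ 497.6 W

T_C = 14 °C → 14 + 273.15 = 287.15 K.
COP_R = T_C/(T_H − T_C) = 287.15/21.85 = 13.1419.
W = Q_C/COP_R = 6540/13.1419 = 497.6 W.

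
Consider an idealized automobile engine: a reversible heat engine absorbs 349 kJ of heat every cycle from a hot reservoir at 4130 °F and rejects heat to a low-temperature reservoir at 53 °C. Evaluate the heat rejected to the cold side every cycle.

Q_C ≈ 44.6 kJ

T_H = 4130 °F → (4130 − 32) × 5/9 = 2276.67 °C = 2549.82 K.
T_C = 53 °C → 53 + 273.15 = 326.15 K.
For a reversible engine, η = 1 − T_C/T_H = 1 − 326.15/2549.82 = 0.8721.
For a reversible cycle Q_C/Q_H = T_C/T_H, so Q_C = 349 × 326.15/2549.82 = 44.6 kJ.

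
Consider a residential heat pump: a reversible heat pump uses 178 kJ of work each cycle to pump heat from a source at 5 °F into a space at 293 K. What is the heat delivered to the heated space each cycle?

T_C = 5 °F → (5 − 32) × 5/9 = -15.00 °C = 258.15 K.
For a reversible heat pump, COP_HP = T_H/(T_H − T_C) = 293.00/34.85 = 8.4075.
Q_H = COP_HP · W = 8.4075 × 178 = 1500 kJ.

Q_H ≈ 1500 kJ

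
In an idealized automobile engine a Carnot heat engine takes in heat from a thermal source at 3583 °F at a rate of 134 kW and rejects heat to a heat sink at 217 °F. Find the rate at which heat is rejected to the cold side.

T_H = 3583 °F → (3583 − 32) × 5/9 = 1972.78 °C = 2245.93 K.
T_C = 217 °F → (217 − 32) × 5/9 = 102.78 °C = 375.93 K.
Carnot efficiency: η = 1 − T_C/T_H = 1 − 375.93/2245.93 = 0.8326.
For a reversible cycle Q_C/Q_H = T_C/T_H, so Q_C = 134 × 375.93/2245.93 = 22.43 kW.

Q̇_C ≈ 22.43 kW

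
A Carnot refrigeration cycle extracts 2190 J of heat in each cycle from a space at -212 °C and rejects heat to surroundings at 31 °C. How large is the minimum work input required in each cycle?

T_H = 31 °C → 31 + 273.15 = 304.15 K.
T_C = -212 °C → -212 + 273.15 = 61.15 K.
COP_R = T_C/(T_H − T_C) = 61.15/243.00 = 0.2516.
W = Q_C/COP_R = 2190/0.2516 = 8700 J.

W_in ≈ 8700 J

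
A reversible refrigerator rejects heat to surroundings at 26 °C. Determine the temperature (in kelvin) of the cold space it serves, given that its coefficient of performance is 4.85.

T_H = 26 °C → 26 + 273.15 = 299.15 K.
COP_R = T_C/(T_H − T_C) ⇒ T_C = T_H·COP_R/(1 + COP_R) = 299.15 × 4.85/(1 + 4.85) = 248 K.

T_C ≈ 248 K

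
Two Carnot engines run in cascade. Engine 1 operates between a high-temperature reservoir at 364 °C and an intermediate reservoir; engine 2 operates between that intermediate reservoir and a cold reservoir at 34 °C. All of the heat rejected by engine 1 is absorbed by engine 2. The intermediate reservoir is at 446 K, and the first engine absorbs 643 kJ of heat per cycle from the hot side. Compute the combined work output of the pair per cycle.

T_H = 364 °C → 364 + 273.15 = 637.15 K.
T_C = 34 °C → 34 + 273.15 = 307.15 K.
Two reversible stages in series are equivalent to a single Carnot engine between T_H and T_C, so η_total = 1 − T_C/T_H = 1 − 307.15/637.15 = 0.5179.
W_total = η_total · Q_H = 0.5179 × 643 = 333 kJ.

W_total ≈ 333 kJ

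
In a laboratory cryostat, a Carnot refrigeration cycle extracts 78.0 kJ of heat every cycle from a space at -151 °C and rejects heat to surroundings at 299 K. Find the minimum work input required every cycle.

W_in ≈ 112.9 kJ

T_C = -151 °C → -151 + 273.15 = 122.15 K.
Carnot COP: COP_R = T_C/(T_H − T_C) = 122.15/176.85 = 0.6907.
W = Q_C/COP_R = 78.0/0.6907 = 112.9 kJ.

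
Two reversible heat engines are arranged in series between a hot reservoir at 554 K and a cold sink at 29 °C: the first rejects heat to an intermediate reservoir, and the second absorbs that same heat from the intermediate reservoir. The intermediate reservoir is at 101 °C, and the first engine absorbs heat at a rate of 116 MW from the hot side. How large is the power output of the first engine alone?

Ẇ₁ ≈ 37.7 MW

T_C = 29 °C → 29 + 273.15 = 302.15 K.
T_m = 101 °C → 101 + 273.15 = 374.15 K.
First-stage efficiency η₁ = 1 − T_m/T_H = 1 − 374.15/554.00 = 0.3246.
W₁ = η₁·Q_H = 0.3246 × 116 = 37.7 MW.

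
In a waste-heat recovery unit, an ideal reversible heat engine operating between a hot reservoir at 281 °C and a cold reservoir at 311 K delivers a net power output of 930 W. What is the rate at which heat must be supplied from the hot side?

T_H = 281 °C → 281 + 273.15 = 554.15 K.
For a reversible engine, η = 1 − T_C/T_H = 1 − 311.00/554.15 = 0.4388.
Q_H = W/η = 930/0.4388 = 2120 W.

Q̇_H ≈ 2120 W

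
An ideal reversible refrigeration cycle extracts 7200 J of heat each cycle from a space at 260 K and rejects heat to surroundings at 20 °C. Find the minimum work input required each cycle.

W_in ≈ 918 J

T_H = 20 °C → 20 + 273.15 = 293.15 K.
Carnot COP: COP_R = T_C/(T_H − T_C) = 260.00/33.15 = 7.8431.
W = Q_C/COP_R = 7200/7.8431 = 918 J.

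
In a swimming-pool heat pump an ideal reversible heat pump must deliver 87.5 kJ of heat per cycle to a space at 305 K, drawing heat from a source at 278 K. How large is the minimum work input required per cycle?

COP_HP = T_H/(T_H − T_C) = 305.00/27.00 = 11.2963.
W = Q_H/COP_HP = 87.5/11.2963 = 7.75 kJ.

W_in ≈ 7.75 kJ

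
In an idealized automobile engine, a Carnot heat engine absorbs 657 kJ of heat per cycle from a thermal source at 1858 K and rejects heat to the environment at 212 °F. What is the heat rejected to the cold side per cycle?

Q_C ≈ 132 kJ

T_C = 212 °F → (212 − 32) × 5/9 = 100.00 °C = 373.15 K.
Carnot efficiency: η = 1 − T_C/T_H = 1 − 373.15/1858.00 = 0.7992.
For a reversible cycle Q_C/Q_H = T_C/T_H, so Q_C = 657 × 373.15/1858.00 = 132 kJ.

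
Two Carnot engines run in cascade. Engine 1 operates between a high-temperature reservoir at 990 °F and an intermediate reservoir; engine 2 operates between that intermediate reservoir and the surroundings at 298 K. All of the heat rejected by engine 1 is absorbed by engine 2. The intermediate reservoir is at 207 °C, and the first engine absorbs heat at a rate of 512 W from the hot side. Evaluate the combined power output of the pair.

T_H = 990 °F → (990 − 32) × 5/9 = 532.22 °C = 805.37 K.
Two reversible stages in series are equivalent to a single Carnot engine between T_H and T_C, so η_total = 1 − T_C/T_H = 1 − 298.00/805.37 = 0.6300.
W_total = η_total · Q_H = 0.6300 × 512 = 323 W.

Ẇ_total ≈ 323 W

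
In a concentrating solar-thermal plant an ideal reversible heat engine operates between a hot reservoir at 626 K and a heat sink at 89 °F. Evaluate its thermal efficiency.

η ≈ 0.5131

T_C = 89 °F → (89 − 32) × 5/9 = 31.67 °C = 304.82 K.
Carnot efficiency: η = 1 − T_C/T_H = 1 − 304.82/626.00 = 0.5131.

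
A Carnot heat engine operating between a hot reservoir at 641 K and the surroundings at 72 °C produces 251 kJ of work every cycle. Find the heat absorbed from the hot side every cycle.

T_C = 72 °C → 72 + 273.15 = 345.15 K.
η_rev = 1 − T_C/T_H = 1 − 345.15/641.00 = 0.4615.
Q_H = W/η = 251/0.4615 = 544 kJ.

Q_H ≈ 544 kJ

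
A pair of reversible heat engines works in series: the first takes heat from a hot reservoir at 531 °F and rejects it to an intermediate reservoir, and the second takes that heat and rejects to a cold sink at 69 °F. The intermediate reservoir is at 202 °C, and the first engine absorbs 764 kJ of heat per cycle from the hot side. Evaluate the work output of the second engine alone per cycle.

T_H = 531 °F → (531 − 32) × 5/9 = 277.22 °C = 550.37 K.
T_C = 69 °F → (69 − 32) × 5/9 = 20.56 °C = 293.71 K.
T_m = 202 °C → 202 + 273.15 = 475.15 K.
Heat entering the second stage: Q_m = Q_H·(T_m/T_H) = 764 × 475.15/550.37 = 660 kJ.
Second-stage efficiency η₂ = 1 − T_C/T_m = 1 − 293.71/475.15 = 0.3819, so W₂ = η₂·Q_m = 252 kJ.

W₂ ≈ 252 kJ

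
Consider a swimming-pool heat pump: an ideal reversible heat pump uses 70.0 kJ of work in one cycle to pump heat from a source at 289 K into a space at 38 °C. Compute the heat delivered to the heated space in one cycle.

T_H = 38 °C → 38 + 273.15 = 311.15 K.
The Carnot heat-pump COP is COP_HP = T_H/(T_H − T_C) = 311.15/22.15 = 14.0474.
Q_H = COP_HP · W = 14.0474 × 70.0 = 983 kJ.

Q_H ≈ 983 kJ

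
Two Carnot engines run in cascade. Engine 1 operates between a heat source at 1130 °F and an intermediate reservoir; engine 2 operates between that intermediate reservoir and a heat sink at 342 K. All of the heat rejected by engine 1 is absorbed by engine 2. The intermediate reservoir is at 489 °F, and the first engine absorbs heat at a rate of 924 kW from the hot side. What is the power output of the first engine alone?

T_H = 1130 °F → (1130 − 32) × 5/9 = 610.00 °C = 883.15 K.
T_m = 489 °F → (489 − 32) × 5/9 = 253.89 °C = 527.04 K.
First-stage efficiency η₁ = 1 − T_m/T_H = 1 − 527.04/883.15 = 0.4032.
W₁ = η₁·Q_H = 0.4032 × 924 = 373 kW.

Ẇ₁ ≈ 373 kW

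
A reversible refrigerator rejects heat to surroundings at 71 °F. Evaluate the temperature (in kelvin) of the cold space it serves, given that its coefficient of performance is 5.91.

T_C ≈ 252.2 K

T_H = 71 °F → (71 − 32) × 5/9 = 21.67 °C = 294.82 K.
COP_R = T_C/(T_H − T_C) ⇒ T_C = T_H·COP_R/(1 + COP_R) = 294.82 × 5.91/(1 + 5.91) = 252.2 K.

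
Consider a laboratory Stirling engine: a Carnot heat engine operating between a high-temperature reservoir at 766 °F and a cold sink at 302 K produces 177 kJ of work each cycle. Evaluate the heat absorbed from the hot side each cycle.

Q_H ≈ 318.1 kJ

T_H = 766 °F → (766 − 32) × 5/9 = 407.78 °C = 680.93 K.
For a reversible engine, η = 1 − T_C/T_H = 1 − 302.00/680.93 = 0.5565.
Q_H = W/η = 177/0.5565 = 318.1 kJ.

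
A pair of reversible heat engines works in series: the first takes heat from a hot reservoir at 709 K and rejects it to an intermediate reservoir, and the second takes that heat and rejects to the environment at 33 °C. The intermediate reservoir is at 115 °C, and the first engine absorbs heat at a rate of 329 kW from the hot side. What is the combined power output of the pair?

T_C = 33 °C → 33 + 273.15 = 306.15 K.
Two reversible stages in series are equivalent to a single Carnot engine between T_H and T_C, so η_total = 1 − T_C/T_H = 1 − 306.15/709.00 = 0.5682.
W_total = η_total · Q_H = 0.5682 × 329 = 187 kW.

Ẇ_total ≈ 187 kW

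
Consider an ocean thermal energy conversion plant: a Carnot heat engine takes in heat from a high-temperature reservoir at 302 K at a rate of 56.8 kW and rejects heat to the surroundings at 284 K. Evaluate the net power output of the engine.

The Carnot efficiency is η = 1 − T_C/T_H = 1 − 284.00/302.00 = 0.0596.
W = η·Q_H = 0.0596 × 56.8 = 3.385 kW.

Ẇ ≈ 3.385 kW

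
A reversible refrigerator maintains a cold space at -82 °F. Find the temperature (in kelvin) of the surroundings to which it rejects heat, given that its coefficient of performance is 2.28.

T_C = -82 °F → (-82 − 32) × 5/9 = -63.33 °C = 209.82 K.
COP_R = T_C/(T_H − T_C) ⇒ T_H = T_C·(1 + 1/COP_R) = 209.82 × (1 + 1/2.28) = 301.8 K.

T_H ≈ 301.8 K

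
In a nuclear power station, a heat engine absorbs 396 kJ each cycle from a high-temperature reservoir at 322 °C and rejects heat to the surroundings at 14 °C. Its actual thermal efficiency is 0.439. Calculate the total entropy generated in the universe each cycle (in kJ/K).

ΔS_univ ≈ 0.108 kJ/K

T_H = 322 °C → 322 + 273.15 = 595.15 K.
T_C = 14 °C → 14 + 273.15 = 287.15 K.
W = η·Q_H = 0.439 × 396 = 173.8 kJ, so Q_C = Q_H − W = 222.2 kJ.
The hot reservoir loses entropy Q_H/T_H = 396/595.15 = 0.6654 kJ/K; the cold reservoir gains Q_C/T_C = 222.2/287.15 = 0.7737 kJ/K.
ΔS_univ = −Q_H/T_H + Q_C/T_C = 0.108 kJ/K (> 0, since η = 0.439 < η_Carnot = 0.518).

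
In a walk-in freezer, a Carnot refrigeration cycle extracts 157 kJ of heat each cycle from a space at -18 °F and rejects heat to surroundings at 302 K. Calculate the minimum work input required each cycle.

W_in ≈ 36.2 kJ

T_C = -18 °F → (-18 − 32) × 5/9 = -27.78 °C = 245.37 K.
For a reversible refrigerator, COP_R = T_C/(T_H − T_C) = 245.37/56.63 = 4.3331.
W = Q_C/COP_R = 157/4.3331 = 36.2 kJ.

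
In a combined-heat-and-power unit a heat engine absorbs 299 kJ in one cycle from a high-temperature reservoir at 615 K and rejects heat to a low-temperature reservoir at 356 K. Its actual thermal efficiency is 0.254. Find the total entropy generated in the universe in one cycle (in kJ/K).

W = η·Q_H = 0.254 × 299 = 75.95 kJ, so Q_C = Q_H − W = 223.1 kJ.
The hot reservoir loses entropy Q_H/T_H = 299/615.00 = 0.4862 kJ/K; the cold reservoir gains Q_C/T_C = 223.1/356.00 = 0.6266 kJ/K.
ΔS_univ = −Q_H/T_H + Q_C/T_C = 0.1404 kJ/K (> 0, since η = 0.254 < η_Carnot = 0.421).

ΔS_univ ≈ 0.1404 kJ/K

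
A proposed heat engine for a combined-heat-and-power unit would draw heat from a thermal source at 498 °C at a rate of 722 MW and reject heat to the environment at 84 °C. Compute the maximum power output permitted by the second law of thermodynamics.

Ẇ_max ≈ 388 MW

T_H = 498 °C → 498 + 273.15 = 771.15 K.
T_C = 84 °C → 84 + 273.15 = 357.15 K.
The upper bound on efficiency is η_max = 1 − T_C/T_H = 1 − 357.15/771.15 = 0.5369.
W_max = η_max · Q_H = 0.5369 × 722 = 388 MW.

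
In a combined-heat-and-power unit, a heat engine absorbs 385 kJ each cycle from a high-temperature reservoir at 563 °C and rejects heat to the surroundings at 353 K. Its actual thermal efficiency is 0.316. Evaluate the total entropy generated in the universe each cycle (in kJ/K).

ΔS_univ ≈ 0.2856 kJ/K

T_H = 563 °C → 563 + 273.15 = 836.15 K.
W = η·Q_H = 0.316 × 385 = 121.7 kJ, so Q_C = Q_H − W = 263.3 kJ.
Reservoir entropy changes: ΔS_H = −Q_H/T_H = −385/836.15 = -0.4604 kJ/K and ΔS_C = +Q_C/T_C = 263.3/353.00 = 0.7460 kJ/K.
ΔS_univ = −Q_H/T_H + Q_C/T_C = 0.2856 kJ/K (> 0, since η = 0.316 < η_Carnot = 0.578).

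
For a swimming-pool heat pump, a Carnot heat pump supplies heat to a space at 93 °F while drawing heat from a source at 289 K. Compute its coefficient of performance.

COP_HP ≈ 17.0

T_H = 93 °F → (93 − 32) × 5/9 = 33.89 °C = 307.04 K.
The Carnot heat-pump COP is COP_HP = T_H/(T_H − T_C) = 307.04/(307.04 − 289.00) = 17.0.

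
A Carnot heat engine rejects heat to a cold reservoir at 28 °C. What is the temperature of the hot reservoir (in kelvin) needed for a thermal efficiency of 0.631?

T_H ≈ 816.1 K

T_C = 28 °C → 28 + 273.15 = 301.15 K.
From η = 1 − T_C/T_H, solving for T_H gives T_H = T_C/(1 − η) = 301.15/(1 − 0.631) = 816.1 K.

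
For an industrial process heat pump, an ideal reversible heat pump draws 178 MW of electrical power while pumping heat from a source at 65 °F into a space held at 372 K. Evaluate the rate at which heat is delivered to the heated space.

Q̇_H ≈ 822 MW

T_C = 65 °F → (65 − 32) × 5/9 = 18.33 °C = 291.48 K.
COP_HP = T_H/(T_H − T_C) = 372.00/80.52 = 4.6202.
Q_H = COP_HP · W = 4.6202 × 178 = 822 MW.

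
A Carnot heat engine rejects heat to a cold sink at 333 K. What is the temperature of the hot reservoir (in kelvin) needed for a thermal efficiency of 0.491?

From η = 1 − T_C/T_H, solving for T_H gives T_H = T_C/(1 − η) = 333.00/(1 − 0.491) = 654.2 K.

T_H ≈ 654.2 K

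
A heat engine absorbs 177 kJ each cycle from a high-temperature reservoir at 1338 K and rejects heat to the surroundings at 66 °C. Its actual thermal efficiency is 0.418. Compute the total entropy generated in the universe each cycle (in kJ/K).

T_C = 66 °C → 66 + 273.15 = 339.15 K.
W = η·Q_H = 0.418 × 177 = 73.99 kJ, so Q_C = Q_H − W = 103.0 kJ.
Entropy balance on the reservoirs: −Q_H/T_H = -0.1323 kJ/K, +Q_C/T_C = 0.3037 kJ/K.
ΔS_univ = −Q_H/T_H + Q_C/T_C = 0.171 kJ/K (> 0, since η = 0.418 < η_Carnot = 0.747).

ΔS_univ ≈ 0.171 kJ/K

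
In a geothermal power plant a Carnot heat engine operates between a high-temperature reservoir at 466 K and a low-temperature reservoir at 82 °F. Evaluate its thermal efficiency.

T_C = 82 °F → (82 − 32) × 5/9 = 27.78 °C = 300.93 K.
η_rev = 1 − T_C/T_H = 1 − 300.93/466.00 = 0.3542.

η ≈ 0.3542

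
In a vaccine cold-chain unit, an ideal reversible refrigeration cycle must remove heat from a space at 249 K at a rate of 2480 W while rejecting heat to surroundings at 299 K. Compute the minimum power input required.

Ẇ_in ≈ 498 W

COP_R = T_C/(T_H − T_C) = 249.00/50.00 = 4.9800.
W = Q_C/COP_R = 2480/4.9800 = 498 W.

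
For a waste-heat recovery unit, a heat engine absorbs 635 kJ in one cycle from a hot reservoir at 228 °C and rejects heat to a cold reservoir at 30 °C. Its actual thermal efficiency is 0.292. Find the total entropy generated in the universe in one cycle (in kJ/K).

ΔS_univ ≈ 0.216 kJ/K

T_H = 228 °C → 228 + 273.15 = 501.15 K.
T_C = 30 °C → 30 + 273.15 = 303.15 K.
W = η·Q_H = 0.292 × 635 = 185.4 kJ, so Q_C = Q_H − W = 449.6 kJ.
Entropy balance on the reservoirs: −Q_H/T_H = -1.267 kJ/K, +Q_C/T_C = 1.483 kJ/K.
ΔS_univ = −Q_H/T_H + Q_C/T_C = 0.216 kJ/K (> 0, since η = 0.292 < η_Carnot = 0.395).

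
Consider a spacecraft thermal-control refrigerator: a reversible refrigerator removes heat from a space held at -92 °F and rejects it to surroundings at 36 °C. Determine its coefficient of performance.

COP_R ≈ 1.95

T_H = 36 °C → 36 + 273.15 = 309.15 K.
T_C = -92 °F → (-92 − 32) × 5/9 = -68.89 °C = 204.26 K.
COP_R = T_C/(T_H − T_C) = 204.26/(309.15 − 204.26) = 1.95.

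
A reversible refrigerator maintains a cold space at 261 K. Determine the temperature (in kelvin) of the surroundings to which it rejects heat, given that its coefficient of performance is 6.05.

T_H ≈ 304 K

COP_R = T_C/(T_H − T_C) ⇒ T_H = T_C·(1 + 1/COP_R) = 261.00 × (1 + 1/6.05) = 304 K.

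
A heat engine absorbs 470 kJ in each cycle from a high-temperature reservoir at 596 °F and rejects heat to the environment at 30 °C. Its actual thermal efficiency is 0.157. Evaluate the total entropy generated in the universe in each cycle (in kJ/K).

T_H = 596 °F → (596 − 32) × 5/9 = 313.33 °C = 586.48 K.
T_C = 30 °C → 30 + 273.15 = 303.15 K.
W = η·Q_H = 0.157 × 470 = 73.79 kJ, so Q_C = Q_H − W = 396.2 kJ.
Entropy balance on the reservoirs: −Q_H/T_H = -0.8014 kJ/K, +Q_C/T_C = 1.307 kJ/K.
ΔS_univ = −Q_H/T_H + Q_C/T_C = 0.506 kJ/K (> 0, since η = 0.157 < η_Carnot = 0.483).

ΔS_univ ≈ 0.506 kJ/K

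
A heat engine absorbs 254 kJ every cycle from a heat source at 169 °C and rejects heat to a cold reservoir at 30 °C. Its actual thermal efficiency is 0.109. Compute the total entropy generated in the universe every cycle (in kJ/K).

ΔS_univ ≈ 0.172 kJ/K

T_H = 169 °C → 169 + 273.15 = 442.15 K.
T_C = 30 °C → 30 + 273.15 = 303.15 K.
W = η·Q_H = 0.109 × 254 = 27.69 kJ, so Q_C = Q_H − W = 226.3 kJ.
Entropy balance on the reservoirs: −Q_H/T_H = -0.5745 kJ/K, +Q_C/T_C = 0.7465 kJ/K.
ΔS_univ = −Q_H/T_H + Q_C/T_C = 0.172 kJ/K (> 0, since η = 0.109 < η_Carnot = 0.314).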